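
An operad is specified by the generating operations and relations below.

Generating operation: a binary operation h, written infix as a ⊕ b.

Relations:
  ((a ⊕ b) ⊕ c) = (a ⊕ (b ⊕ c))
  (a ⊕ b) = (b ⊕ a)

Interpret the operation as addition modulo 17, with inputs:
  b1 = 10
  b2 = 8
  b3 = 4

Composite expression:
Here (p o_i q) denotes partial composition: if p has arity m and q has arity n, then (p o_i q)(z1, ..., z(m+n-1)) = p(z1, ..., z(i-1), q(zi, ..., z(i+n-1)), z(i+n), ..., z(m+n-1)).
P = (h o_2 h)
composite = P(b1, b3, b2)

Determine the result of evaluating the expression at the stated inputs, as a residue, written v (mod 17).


5 (mod 17)

(b3 ⊕ b2) = 12
(b1 ⊕ (b3 ⊕ b2)) = 5


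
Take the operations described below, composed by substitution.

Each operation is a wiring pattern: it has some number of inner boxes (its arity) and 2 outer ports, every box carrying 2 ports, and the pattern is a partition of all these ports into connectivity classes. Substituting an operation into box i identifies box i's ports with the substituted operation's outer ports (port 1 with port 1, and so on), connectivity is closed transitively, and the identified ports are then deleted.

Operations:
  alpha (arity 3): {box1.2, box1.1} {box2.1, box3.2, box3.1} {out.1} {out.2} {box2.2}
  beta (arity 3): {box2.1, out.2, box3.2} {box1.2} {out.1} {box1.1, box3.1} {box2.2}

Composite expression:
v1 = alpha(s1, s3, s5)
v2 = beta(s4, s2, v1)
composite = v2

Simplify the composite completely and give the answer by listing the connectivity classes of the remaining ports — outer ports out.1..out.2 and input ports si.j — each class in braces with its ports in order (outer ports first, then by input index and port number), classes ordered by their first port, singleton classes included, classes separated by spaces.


{out.1} {out.2, s2.1} {s1.1, s1.2} {s2.2} {s3.1, s5.1, s5.2} {s3.2} {s4.1} {s4.2}

Two ports join when wires chain via beta-identified ports.
stage alpha: inputs (s1, s3, s5), connectivity {out.1} {out.2} {s1.1, s1.2} {s3.1, s5.1, s5.2} {s3.2}, out.j its boundary
stage beta: inputs (s4, s2, s1, s3, s5), connectivity {out.1} {out.2, s2.1} {s1.1, s1.2} {s2.2} {s3.1, s5.1, s5.2} {s3.2} {s4.1} {s4.2}, out.j its boundary


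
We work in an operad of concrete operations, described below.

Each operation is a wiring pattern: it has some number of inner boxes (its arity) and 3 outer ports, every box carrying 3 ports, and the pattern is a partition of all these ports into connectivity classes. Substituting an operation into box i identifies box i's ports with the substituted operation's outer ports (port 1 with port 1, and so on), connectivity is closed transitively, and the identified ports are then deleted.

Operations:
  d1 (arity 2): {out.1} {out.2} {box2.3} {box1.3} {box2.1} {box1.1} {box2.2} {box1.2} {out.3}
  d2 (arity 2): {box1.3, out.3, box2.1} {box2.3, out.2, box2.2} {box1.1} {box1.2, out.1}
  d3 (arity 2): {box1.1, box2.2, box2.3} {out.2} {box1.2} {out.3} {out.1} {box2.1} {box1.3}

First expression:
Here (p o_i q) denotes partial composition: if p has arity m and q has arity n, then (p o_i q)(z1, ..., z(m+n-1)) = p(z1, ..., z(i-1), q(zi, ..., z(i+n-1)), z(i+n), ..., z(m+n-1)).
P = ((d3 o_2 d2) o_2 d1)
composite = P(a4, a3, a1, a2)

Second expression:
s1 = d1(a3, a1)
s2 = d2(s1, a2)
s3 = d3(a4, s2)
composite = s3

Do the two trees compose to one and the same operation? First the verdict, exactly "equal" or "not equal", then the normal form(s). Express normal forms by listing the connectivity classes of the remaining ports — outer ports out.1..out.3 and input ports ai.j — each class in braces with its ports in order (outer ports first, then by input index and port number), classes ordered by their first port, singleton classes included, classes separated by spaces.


equal; both compose to {out.1} {out.2} {out.3} {a1.1} {a1.2} {a1.3} {a2.1, a2.2, a2.3, a4.1} {a3.1} {a3.2} {a3.3} {a4.2} {a4.3}


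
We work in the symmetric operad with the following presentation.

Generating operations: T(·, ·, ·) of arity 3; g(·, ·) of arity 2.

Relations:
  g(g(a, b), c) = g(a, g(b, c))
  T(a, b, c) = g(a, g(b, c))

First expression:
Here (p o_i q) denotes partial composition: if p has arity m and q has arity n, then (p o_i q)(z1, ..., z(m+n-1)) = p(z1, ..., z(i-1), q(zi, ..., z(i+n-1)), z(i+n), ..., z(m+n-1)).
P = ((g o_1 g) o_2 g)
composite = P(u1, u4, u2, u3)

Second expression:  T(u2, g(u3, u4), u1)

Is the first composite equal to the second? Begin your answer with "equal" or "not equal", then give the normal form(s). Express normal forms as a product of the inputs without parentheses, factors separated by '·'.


Reducing the first expression gives u1 · u4 · u2 · u3
Reducing the second expression gives u2 · u3 · u4 · u1
Different reductions; not equal.

not equal: they reduce to u1 · u4 · u2 · u3 and u2 · u3 · u4 · u1


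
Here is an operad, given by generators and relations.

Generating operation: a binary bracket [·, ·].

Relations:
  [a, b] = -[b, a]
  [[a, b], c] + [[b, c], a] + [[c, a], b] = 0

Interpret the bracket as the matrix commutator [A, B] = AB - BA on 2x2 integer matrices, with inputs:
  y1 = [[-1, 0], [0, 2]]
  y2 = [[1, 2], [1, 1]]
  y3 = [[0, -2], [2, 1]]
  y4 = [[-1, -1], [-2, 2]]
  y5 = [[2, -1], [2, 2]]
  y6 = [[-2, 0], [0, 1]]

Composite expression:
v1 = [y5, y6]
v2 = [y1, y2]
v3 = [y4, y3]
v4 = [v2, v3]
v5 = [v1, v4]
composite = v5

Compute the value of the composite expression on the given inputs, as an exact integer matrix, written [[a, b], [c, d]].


[y5, y6] = [[0, -3], [-6, 0]]
[y1, y2] = [[0, -6], [3, 0]]
[y4, y3] = [[-6, 5], [8, 6]]
[[y1, y2], [y4, y3]] = [[-63, -72], [-36, 63]]
[[y5, y6], [[y1, y2], [y4, y3]]] = [[-324, -378], [756, 324]]

[[-324, -378], [756, 324]]


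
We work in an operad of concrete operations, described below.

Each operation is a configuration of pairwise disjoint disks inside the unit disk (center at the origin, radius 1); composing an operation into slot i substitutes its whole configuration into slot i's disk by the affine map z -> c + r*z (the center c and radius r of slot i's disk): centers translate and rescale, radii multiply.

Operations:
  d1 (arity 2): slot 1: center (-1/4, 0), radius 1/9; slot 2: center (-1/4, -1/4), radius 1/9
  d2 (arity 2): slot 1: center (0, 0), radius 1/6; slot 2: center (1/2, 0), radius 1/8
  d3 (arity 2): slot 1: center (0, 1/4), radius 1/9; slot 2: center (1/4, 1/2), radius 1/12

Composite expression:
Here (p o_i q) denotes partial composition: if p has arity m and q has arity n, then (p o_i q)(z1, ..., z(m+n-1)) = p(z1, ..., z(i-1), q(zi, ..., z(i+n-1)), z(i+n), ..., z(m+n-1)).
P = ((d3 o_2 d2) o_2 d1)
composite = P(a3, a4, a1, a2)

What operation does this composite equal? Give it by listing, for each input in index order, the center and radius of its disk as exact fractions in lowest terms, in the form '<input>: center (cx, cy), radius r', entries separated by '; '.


Each a-disk chains the slot maps above it in d3; radii multiply.
input a3: applying the 1 nested substitution gives center (0, 1/4), radius 1/9
input a4: applying the 3 nested substitutions gives center (71/288, 1/2), radius 1/648
input a1: applying the 3 nested substitutions gives center (71/288, 143/288), radius 1/648
input a2: applying the 2 nested substitutions gives center (7/24, 1/2), radius 1/96

a1: center (71/288, 143/288), radius 1/648; a2: center (7/24, 1/2), radius 1/96; a3: center (0, 1/4), radius 1/9; a4: center (71/288, 1/2), radius 1/648


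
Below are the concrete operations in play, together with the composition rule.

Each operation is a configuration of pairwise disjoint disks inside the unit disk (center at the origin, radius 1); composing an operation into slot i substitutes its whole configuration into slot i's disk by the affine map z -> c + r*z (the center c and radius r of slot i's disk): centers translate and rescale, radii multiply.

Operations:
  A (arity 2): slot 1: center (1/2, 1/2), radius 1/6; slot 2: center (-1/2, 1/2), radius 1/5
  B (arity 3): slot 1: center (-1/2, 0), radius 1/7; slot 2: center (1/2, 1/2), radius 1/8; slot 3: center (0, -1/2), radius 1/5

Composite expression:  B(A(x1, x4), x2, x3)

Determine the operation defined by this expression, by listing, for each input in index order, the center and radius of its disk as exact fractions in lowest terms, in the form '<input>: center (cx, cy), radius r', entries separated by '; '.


Each x-disk chains the slot maps above it in B; radii multiply.
for x1, the 2-step affine chain lands on center (-3/7, 1/14), radius 1/42
for x4, the 2-step affine chain lands on center (-4/7, 1/14), radius 1/35
for x2, the 1-step affine chain lands on center (1/2, 1/2), radius 1/8
for x3, the 1-step affine chain lands on center (0, -1/2), radius 1/5

x1: center (-3/7, 1/14), radius 1/42; x2: center (1/2, 1/2), radius 1/8; x3: center (0, -1/2), radius 1/5; x4: center (-4/7, 1/14), radius 1/35


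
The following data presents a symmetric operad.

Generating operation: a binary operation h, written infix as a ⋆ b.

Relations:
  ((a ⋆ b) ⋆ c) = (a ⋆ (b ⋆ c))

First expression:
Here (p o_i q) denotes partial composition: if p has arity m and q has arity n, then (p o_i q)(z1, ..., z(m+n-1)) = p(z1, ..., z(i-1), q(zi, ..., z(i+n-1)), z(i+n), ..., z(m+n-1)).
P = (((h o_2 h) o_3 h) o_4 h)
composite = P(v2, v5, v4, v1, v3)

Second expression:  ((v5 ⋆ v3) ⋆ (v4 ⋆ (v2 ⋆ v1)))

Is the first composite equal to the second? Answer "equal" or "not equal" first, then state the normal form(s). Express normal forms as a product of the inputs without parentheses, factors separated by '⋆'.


not equal — first v2 ⋆ v5 ⋆ v4 ⋆ v1 ⋆ v3, second v5 ⋆ v3 ⋆ v4 ⋆ v2 ⋆ v1

The first composite normalizes to v2 ⋆ v5 ⋆ v4 ⋆ v1 ⋆ v3
The second composite normalizes to v5 ⋆ v3 ⋆ v4 ⋆ v2 ⋆ v1
Different reductions; not equal.


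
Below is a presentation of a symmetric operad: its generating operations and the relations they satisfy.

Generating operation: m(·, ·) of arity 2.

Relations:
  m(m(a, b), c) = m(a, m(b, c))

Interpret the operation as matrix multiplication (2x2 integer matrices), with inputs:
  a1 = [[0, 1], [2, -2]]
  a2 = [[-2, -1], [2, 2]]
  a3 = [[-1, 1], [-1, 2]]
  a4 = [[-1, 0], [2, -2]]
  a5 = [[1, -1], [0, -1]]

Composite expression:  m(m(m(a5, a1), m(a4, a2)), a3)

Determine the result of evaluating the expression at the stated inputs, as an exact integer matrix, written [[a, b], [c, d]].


[[48, -68], [34, -48]]


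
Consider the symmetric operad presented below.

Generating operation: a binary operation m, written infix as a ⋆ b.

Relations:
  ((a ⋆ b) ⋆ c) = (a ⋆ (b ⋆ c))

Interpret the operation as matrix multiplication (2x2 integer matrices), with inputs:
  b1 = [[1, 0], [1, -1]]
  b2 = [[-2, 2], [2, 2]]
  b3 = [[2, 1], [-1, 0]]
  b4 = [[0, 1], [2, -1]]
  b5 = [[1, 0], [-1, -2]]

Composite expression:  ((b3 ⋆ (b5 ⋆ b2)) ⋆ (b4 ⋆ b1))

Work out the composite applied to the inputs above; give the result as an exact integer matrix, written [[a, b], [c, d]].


[[-8, 4], [0, -4]]

(b5 ⋆ b2) = [[-2, 2], [-2, -6]]
(b3 ⋆ (b5 ⋆ b2)) = [[-6, -2], [2, -2]]
(b4 ⋆ b1) = [[1, -1], [1, 1]]
((b3 ⋆ (b5 ⋆ b2)) ⋆ (b4 ⋆ b1)) = [[-8, 4], [0, -4]]


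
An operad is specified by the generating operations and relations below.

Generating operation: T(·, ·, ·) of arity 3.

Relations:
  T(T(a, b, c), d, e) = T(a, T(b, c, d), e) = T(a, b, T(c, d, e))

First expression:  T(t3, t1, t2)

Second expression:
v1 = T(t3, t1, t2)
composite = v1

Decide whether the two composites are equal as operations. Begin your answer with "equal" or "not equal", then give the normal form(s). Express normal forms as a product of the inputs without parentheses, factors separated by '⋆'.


equal; the common form is t3 ⋆ t1 ⋆ t2

The first expression reduces to t3 ⋆ t1 ⋆ t2
The second expression reduces to t3 ⋆ t1 ⋆ t2
Identical normal forms: equal.


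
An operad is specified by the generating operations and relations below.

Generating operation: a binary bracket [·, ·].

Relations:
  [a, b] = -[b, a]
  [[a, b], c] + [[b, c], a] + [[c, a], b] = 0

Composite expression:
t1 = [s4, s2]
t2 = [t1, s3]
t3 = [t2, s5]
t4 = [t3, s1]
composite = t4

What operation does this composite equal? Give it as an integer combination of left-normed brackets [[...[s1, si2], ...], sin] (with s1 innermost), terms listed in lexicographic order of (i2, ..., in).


A multilinear Lie element is pinned by s1-initial words (s1 innermost).
Composite bracket: [[[[s4, s2], s3], s5], s1]
Expanding via [a, b] = ab - ba: 16 signed words (2^4 = 16).
Only words starting with s1 matter:
  s1s2s4s3s5 appears with sign +1, giving the term +[[[[s1, s2], s4], s3], s5]
  s1s3s2s4s5 appears with sign -1, giving the term -[[[[s1, s3], s2], s4], s5]
  s1s3s4s2s5 appears with sign +1, giving the term +[[[[s1, s3], s4], s2], s5]
  s1s4s2s3s5 appears with sign -1, giving the term -[[[[s1, s4], s2], s3], s5]
  s1s5s2s4s3 appears with sign -1, giving the term -[[[[s1, s5], s2], s4], s3]
  s1s5s3s2s4 appears with sign +1, giving the term +[[[[s1, s5], s3], s2], s4]
  s1s5s3s4s2 appears with sign -1, giving the term -[[[[s1, s5], s3], s4], s2]
  s1s5s4s2s3 appears with sign +1, giving the term +[[[[s1, s5], s4], s2], s3]

[[[[s1, s2], s4], s3], s5] - [[[[s1, s3], s2], s4], s5] + [[[[s1, s3], s4], s2], s5] - [[[[s1, s4], s2], s3], s5] - [[[[s1, s5], s2], s4], s3] + [[[[s1, s5], s3], s2], s4] - [[[[s1, s5], s3], s4], s2] + [[[[s1, s5], s4], s2], s3]


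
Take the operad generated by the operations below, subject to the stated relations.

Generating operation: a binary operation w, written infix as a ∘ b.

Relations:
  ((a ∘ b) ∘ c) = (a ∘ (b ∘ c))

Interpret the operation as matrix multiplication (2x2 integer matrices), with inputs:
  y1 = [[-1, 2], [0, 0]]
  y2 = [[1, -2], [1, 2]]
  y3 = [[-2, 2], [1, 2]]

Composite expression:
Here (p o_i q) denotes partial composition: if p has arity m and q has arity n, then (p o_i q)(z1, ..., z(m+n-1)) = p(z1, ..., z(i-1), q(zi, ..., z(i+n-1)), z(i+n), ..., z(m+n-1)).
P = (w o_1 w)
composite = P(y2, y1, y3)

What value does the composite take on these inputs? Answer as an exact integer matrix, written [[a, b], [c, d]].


[[4, 2], [4, 2]]

(y2 ∘ y1) = [[-1, 2], [-1, 2]]
((y2 ∘ y1) ∘ y3) = [[4, 2], [4, 2]]


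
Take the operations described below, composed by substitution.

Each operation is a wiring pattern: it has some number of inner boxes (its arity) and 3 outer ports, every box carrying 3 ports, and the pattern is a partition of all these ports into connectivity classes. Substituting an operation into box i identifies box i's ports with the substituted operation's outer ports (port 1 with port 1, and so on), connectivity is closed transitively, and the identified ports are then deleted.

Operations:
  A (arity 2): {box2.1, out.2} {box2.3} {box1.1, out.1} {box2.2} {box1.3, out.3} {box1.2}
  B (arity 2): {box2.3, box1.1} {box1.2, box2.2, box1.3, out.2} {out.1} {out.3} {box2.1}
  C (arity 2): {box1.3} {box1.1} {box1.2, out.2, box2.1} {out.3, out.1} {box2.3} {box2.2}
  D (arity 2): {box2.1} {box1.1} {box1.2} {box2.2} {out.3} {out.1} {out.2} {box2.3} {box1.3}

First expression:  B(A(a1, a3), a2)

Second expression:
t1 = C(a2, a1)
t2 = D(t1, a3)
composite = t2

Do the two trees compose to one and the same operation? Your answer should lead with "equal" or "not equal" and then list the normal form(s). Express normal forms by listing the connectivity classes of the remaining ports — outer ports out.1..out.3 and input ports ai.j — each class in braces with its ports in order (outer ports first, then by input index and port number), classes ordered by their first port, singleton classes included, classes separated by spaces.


not equal — first {out.1} {out.2, a1.3, a2.2, a3.1} {out.3} {a1.1, a2.3} {a1.2} {a2.1} {a3.2} {a3.3}, second {out.1} {out.2} {out.3} {a1.1, a2.2} {a1.2} {a1.3} {a2.1} {a2.3} {a3.1} {a3.2} {a3.3}

The first expression reduces to {out.1} {out.2, a1.3, a2.2, a3.1} {out.3} {a1.1, a2.3} {a1.2} {a2.1} {a3.2} {a3.3}
The second expression reduces to {out.1} {out.2} {out.3} {a1.1, a2.2} {a1.2} {a1.3} {a2.1} {a2.3} {a3.1} {a3.2} {a3.3}
Distinct normal forms: not equal.


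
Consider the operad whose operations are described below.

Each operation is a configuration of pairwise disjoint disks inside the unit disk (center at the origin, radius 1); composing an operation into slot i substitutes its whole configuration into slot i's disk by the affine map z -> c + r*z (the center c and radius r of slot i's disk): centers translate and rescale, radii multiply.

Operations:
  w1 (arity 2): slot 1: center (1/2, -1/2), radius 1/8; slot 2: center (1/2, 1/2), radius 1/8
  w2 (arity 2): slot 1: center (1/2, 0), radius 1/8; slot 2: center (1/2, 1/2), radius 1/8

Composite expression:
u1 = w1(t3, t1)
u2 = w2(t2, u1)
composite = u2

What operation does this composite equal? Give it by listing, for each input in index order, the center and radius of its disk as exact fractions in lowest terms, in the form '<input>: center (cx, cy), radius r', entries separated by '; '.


t1: center (9/16, 9/16), radius 1/64; t2: center (1/2, 0), radius 1/8; t3: center (9/16, 7/16), radius 1/64

Each t-disk chains the slot maps above it in w2; radii multiply.
input t2: applying the 1 nested substitution gives center (1/2, 0), radius 1/8
input t3: applying the 2 nested substitutions gives center (9/16, 7/16), radius 1/64
input t1: applying the 2 nested substitutions gives center (9/16, 9/16), radius 1/64


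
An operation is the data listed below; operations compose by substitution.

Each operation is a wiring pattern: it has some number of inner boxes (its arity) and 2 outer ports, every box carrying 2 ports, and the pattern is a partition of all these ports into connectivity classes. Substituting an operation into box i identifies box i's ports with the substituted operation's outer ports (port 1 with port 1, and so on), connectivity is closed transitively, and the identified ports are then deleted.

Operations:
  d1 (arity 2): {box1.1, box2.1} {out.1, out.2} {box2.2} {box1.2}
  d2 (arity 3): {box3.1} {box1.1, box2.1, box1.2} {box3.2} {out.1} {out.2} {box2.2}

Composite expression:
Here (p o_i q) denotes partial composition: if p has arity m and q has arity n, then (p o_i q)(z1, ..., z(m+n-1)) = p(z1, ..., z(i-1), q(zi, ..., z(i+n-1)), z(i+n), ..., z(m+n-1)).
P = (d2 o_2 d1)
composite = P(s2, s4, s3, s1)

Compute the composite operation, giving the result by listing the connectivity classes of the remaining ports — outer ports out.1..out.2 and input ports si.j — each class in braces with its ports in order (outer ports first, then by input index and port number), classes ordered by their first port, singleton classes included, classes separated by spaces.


{out.1} {out.2} {s1.1} {s1.2} {s2.1, s2.2} {s3.1, s4.1} {s3.2} {s4.2}

After gluing at d2, chains via deleted ports link the s-ports.
d1 over (s4, s3) gives {out.1, out.2} {s3.1, s4.1} {s3.2} {s4.2}, out.j being that stage's outer ports
d2 over (s2, s4, s3, s1) gives {out.1} {out.2} {s1.1} {s1.2} {s2.1, s2.2} {s3.1, s4.1} {s3.2} {s4.2}, out.j being that stage's outer ports


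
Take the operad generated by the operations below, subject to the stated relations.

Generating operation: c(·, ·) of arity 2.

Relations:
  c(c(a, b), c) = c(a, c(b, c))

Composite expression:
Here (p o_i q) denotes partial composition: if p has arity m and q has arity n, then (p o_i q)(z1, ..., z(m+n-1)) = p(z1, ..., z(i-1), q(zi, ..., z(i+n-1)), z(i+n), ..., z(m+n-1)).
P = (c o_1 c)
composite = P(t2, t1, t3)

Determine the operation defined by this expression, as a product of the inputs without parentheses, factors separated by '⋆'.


Under associativity of c, the answer is the t's in reading order.
c(t2, t1) reduces to t2 ⋆ t1
c(c(t2, t1), t3) reduces to t2 ⋆ t1 ⋆ t3

t2 ⋆ t1 ⋆ t3


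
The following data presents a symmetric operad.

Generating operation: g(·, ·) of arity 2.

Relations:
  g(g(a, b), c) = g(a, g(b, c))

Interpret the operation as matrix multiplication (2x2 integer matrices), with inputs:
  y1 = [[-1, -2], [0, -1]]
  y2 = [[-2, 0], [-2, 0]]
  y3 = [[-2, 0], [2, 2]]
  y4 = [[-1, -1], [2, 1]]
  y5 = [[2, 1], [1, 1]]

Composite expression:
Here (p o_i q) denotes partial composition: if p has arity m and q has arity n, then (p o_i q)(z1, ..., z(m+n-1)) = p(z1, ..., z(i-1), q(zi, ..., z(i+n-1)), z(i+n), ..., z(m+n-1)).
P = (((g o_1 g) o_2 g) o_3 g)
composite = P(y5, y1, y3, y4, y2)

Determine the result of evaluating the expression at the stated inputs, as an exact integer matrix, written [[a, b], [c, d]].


[[36, 0], [20, 0]]

g(y3, y4) = [[2, 2], [2, 0]]
g(y1, g(y3, y4)) = [[-6, -2], [-2, 0]]
g(y5, g(y1, g(y3, y4))) = [[-14, -4], [-8, -2]]
g(g(y5, g(y1, g(y3, y4))), y2) = [[36, 0], [20, 0]]


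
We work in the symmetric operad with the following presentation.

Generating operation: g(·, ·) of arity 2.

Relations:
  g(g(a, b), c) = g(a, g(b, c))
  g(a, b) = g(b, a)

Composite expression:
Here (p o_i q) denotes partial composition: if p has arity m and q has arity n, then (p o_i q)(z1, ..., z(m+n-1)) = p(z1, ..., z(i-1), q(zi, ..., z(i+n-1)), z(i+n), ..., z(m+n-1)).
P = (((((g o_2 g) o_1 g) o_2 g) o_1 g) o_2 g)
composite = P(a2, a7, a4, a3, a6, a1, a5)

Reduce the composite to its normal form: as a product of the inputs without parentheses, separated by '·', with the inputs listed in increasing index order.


a1 · a2 · a3 · a4 · a5 · a6 · a7

With g associative and commutative, the a-input set is all that matters.
g(a7, a4) collapses to a7 · a4
g(a2, g(a7, a4)) collapses to a2 · a7 · a4
g(a3, a6) collapses to a3 · a6
g(g(a2, g(a7, a4)), g(a3, a6)) collapses to a2 · a7 · a4 · a3 · a6
g(a1, a5) collapses to a1 · a5
g(g(g(a2, g(a7, a4)), g(a3, a6)), g(a1, a5)) collapses to a2 · a7 · a4 · a3 · a6 · a1 · a5
sorting the factors by input index: a1 · a2 · a3 · a4 · a5 · a6 · a7


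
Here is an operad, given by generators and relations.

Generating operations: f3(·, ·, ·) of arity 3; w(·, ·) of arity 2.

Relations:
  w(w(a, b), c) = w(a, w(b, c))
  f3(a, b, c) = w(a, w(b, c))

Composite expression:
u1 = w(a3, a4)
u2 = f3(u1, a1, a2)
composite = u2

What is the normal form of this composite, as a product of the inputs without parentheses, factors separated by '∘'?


a3 ∘ a4 ∘ a1 ∘ a2

Key point: f3 is associative — brackets drop, the a-order remains.
w(a3, a4) flattens to a3 ∘ a4
f3(w(a3, a4), a1, a2) flattens to a3 ∘ a4 ∘ a1 ∘ a2


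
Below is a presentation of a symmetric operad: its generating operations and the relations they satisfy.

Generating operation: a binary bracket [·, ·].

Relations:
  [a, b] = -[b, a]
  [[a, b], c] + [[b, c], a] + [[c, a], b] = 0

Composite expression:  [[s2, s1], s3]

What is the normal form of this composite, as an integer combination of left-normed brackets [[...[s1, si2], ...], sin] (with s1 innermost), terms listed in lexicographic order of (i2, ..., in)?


A multilinear Lie element is pinned by s1-initial words (s1 innermost).
Composite bracket: [[s2, s1], s3]
Each bracket splits as ab - ba, giving 4 signed words (2^2 = 4).
Collect the words opening with s1:
  the word s1s2s3 carries sign -1 and contributes -[[s1, s2], s3]

-[[s1, s2], s3]


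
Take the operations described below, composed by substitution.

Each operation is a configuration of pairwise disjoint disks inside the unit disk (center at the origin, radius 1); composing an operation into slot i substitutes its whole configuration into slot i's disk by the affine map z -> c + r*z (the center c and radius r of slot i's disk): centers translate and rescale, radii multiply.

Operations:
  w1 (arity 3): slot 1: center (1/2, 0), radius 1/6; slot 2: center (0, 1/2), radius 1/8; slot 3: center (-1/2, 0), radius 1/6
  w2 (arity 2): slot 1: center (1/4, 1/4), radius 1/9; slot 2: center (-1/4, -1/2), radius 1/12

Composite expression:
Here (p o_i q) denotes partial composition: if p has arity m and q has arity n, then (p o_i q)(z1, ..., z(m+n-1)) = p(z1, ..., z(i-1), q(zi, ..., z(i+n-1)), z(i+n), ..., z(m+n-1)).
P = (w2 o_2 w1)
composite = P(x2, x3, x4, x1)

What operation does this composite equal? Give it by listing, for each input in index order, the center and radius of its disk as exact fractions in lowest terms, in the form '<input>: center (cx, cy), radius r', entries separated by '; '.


x1: center (-7/24, -1/2), radius 1/72; x2: center (1/4, 1/4), radius 1/9; x3: center (-5/24, -1/2), radius 1/72; x4: center (-1/4, -11/24), radius 1/96

Follow each x-input down from w2: c' goes to c + r*c', radius to r*r'.
input x2: composing its 1 substitution step yields center (1/4, 1/4), radius 1/9
input x3: composing its 2 substitution steps yields center (-5/24, -1/2), radius 1/72
input x4: composing its 2 substitution steps yields center (-1/4, -11/24), radius 1/96
input x1: composing its 2 substitution steps yields center (-7/24, -1/2), radius 1/72


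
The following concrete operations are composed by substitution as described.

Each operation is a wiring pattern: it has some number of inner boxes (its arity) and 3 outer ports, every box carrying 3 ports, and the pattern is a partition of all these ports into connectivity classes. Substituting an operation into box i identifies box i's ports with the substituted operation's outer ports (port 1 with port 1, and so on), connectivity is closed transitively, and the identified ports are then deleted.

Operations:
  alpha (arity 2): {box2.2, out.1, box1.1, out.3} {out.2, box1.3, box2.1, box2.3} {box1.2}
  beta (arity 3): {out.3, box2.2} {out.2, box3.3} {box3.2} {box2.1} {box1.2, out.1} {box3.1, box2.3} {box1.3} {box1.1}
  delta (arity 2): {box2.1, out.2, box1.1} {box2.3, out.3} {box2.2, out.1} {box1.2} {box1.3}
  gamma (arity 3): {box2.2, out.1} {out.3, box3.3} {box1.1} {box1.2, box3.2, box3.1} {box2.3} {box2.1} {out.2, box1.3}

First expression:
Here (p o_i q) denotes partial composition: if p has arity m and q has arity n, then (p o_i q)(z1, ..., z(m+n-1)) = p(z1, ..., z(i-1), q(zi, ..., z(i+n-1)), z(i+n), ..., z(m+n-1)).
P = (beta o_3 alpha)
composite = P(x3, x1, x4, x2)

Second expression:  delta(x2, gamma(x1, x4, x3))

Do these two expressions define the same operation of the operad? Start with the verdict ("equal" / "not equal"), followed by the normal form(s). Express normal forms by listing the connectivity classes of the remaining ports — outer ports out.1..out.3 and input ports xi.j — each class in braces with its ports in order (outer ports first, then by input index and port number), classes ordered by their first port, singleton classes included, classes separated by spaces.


Reducing the first expression gives {out.1, x3.2} {out.2, x1.3, x2.2, x4.1} {out.3, x1.2} {x1.1} {x2.1, x2.3, x4.3} {x3.1} {x3.3} {x4.2}
Reducing the second expression gives {out.1, x1.3} {out.2, x2.1, x4.2} {out.3, x3.3} {x1.1} {x1.2, x3.1, x3.2} {x2.2} {x2.3} {x4.1} {x4.3}
No match — not equal.

not equal; first: {out.1, x3.2} {out.2, x1.3, x2.2, x4.1} {out.3, x1.2} {x1.1} {x2.1, x2.3, x4.3} {x3.1} {x3.3} {x4.2}; second: {out.1, x1.3} {out.2, x2.1, x4.2} {out.3, x3.3} {x1.1} {x1.2, x3.1, x3.2} {x2.2} {x2.3} {x4.1} {x4.3}


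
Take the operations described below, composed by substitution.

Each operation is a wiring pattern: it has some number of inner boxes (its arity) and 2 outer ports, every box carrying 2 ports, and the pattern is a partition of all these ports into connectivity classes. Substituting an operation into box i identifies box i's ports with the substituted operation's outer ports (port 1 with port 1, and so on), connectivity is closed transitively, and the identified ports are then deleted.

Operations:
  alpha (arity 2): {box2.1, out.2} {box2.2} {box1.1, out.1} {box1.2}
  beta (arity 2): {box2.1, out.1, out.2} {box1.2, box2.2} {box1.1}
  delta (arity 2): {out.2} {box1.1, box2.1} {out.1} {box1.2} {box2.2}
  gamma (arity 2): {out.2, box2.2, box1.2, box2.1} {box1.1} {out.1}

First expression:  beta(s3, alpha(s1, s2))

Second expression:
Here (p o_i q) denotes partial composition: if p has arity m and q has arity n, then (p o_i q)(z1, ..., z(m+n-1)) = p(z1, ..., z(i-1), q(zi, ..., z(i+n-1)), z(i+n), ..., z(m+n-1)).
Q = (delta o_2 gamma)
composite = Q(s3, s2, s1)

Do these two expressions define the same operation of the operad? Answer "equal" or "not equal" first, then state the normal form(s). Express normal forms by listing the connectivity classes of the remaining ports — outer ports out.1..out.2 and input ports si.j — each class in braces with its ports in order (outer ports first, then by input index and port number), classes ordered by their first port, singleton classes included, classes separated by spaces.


not equal: they reduce to {out.1, out.2, s1.1} {s1.2} {s2.1, s3.2} {s2.2} {s3.1} and {out.1} {out.2} {s1.1, s1.2, s2.2} {s2.1} {s3.1} {s3.2}

The first expression, normalized: {out.1, out.2, s1.1} {s1.2} {s2.1, s3.2} {s2.2} {s3.1}
The second expression, normalized: {out.1} {out.2} {s1.1, s1.2, s2.2} {s2.1} {s3.1} {s3.2}
They disagree, so not equal.


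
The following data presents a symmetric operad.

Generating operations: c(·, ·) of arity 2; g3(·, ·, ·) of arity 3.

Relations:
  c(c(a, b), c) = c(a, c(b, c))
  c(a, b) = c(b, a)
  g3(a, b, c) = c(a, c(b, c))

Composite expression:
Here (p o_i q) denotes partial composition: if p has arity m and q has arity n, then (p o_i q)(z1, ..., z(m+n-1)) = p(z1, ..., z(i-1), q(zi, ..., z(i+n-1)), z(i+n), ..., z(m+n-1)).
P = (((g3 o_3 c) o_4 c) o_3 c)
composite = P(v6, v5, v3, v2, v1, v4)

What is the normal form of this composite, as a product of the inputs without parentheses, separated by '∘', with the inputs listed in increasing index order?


Reordering under g3 is free, so list the v-inputs canonically.
c(v3, v2) reduces to v3 ∘ v2
c(v1, v4) reduces to v1 ∘ v4
c(c(v3, v2), c(v1, v4)) reduces to v3 ∘ v2 ∘ v1 ∘ v4
g3(v6, v5, c(c(v3, v2), c(v1, v4))) reduces to v6 ∘ v5 ∘ v3 ∘ v2 ∘ v1 ∘ v4
rearranged into index order: v1 ∘ v2 ∘ v3 ∘ v4 ∘ v5 ∘ v6

v1 ∘ v2 ∘ v3 ∘ v4 ∘ v5 ∘ v6


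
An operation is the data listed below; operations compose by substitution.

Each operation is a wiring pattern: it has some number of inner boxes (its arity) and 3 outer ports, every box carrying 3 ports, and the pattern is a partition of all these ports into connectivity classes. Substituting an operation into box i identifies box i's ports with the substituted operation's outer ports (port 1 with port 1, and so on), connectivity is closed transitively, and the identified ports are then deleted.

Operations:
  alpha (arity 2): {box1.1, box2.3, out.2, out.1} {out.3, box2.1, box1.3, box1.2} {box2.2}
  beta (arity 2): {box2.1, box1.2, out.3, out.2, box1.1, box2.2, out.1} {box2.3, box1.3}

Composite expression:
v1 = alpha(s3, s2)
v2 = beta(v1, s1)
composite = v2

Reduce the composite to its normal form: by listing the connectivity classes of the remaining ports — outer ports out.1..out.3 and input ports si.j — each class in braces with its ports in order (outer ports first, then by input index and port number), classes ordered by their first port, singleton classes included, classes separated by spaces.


{out.1, out.2, out.3, s1.1, s1.2, s2.3, s3.1} {s1.3, s2.1, s3.2, s3.3} {s2.2}


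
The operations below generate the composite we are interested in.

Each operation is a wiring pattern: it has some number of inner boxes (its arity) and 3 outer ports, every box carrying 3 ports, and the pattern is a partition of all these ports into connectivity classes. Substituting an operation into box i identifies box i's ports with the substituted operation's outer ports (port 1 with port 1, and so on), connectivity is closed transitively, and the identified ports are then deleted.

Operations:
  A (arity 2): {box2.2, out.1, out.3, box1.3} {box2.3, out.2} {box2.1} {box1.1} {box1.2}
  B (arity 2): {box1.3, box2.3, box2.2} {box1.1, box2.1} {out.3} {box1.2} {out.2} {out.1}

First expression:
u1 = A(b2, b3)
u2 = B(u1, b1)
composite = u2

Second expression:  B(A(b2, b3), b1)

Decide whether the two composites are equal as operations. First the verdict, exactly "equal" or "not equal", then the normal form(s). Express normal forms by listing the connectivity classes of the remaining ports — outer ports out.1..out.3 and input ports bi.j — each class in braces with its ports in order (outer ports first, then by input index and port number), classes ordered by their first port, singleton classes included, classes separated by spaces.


equal: each reduces to {out.1} {out.2} {out.3} {b1.1, b1.2, b1.3, b2.3, b3.2} {b2.1} {b2.2} {b3.1} {b3.3}

Normal form of the first expression: {out.1} {out.2} {out.3} {b1.1, b1.2, b1.3, b2.3, b3.2} {b2.1} {b2.2} {b3.1} {b3.3}
Normal form of the second expression: {out.1} {out.2} {out.3} {b1.1, b1.2, b1.3, b2.3, b3.2} {b2.1} {b2.2} {b3.1} {b3.3}
Same normal form: equal.


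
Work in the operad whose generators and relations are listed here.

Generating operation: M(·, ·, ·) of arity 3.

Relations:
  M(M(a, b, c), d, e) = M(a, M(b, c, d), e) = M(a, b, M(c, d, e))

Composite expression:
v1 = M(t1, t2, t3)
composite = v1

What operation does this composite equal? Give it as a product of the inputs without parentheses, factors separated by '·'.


t1 · t2 · t3

Under associativity of M, the answer is the t's in reading order.
M(t1, t2, t3) unparenthesizes to t1 · t2 · t3


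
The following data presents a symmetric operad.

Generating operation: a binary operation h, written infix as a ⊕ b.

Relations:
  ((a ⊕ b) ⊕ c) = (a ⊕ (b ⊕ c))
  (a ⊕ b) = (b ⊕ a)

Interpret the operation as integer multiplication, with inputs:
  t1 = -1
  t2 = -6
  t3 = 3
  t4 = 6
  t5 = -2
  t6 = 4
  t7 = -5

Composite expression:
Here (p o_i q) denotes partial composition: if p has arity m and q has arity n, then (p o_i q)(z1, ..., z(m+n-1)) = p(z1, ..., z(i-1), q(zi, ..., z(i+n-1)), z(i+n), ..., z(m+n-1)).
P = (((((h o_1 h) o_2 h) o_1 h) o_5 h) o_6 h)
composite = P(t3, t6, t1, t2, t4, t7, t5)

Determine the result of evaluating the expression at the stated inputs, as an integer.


(t3 ⊕ t6) = 12
(t1 ⊕ t2) = 6
((t3 ⊕ t6) ⊕ (t1 ⊕ t2)) = 72
(t7 ⊕ t5) = 10
(t4 ⊕ (t7 ⊕ t5)) = 60
(((t3 ⊕ t6) ⊕ (t1 ⊕ t2)) ⊕ (t4 ⊕ (t7 ⊕ t5))) = 4320

4320


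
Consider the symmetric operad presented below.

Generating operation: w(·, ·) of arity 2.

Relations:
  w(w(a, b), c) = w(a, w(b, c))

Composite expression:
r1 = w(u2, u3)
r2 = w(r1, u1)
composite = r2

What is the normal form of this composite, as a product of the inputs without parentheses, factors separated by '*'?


Under associativity of w, the answer is the u's in reading order.
w(u2, u3) reduces to u2 * u3
w(w(u2, u3), u1) reduces to u2 * u3 * u1

u2 * u3 * u1


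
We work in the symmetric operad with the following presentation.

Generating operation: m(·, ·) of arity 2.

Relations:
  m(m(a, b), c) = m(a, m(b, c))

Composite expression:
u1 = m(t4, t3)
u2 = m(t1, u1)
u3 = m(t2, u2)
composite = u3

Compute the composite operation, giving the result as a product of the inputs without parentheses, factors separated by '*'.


t2 * t1 * t4 * t3


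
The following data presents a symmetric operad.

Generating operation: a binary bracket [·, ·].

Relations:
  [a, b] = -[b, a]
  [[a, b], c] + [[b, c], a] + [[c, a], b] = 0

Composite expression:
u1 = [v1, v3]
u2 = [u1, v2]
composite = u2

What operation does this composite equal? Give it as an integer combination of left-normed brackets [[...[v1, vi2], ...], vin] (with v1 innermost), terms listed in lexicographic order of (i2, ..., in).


[[v1, v3], v2]

Antisymmetry and Jacobi reduce to v1-anchored left-normed brackets.
Composite bracket: [[v1, v3], v2]
Applying ab - ba throughout gives 4 signed words (2^2 = 4).
The v1-initial words carry the normal form:
  v1v3v2 appears with sign +1, giving the term +[[v1, v3], v2]


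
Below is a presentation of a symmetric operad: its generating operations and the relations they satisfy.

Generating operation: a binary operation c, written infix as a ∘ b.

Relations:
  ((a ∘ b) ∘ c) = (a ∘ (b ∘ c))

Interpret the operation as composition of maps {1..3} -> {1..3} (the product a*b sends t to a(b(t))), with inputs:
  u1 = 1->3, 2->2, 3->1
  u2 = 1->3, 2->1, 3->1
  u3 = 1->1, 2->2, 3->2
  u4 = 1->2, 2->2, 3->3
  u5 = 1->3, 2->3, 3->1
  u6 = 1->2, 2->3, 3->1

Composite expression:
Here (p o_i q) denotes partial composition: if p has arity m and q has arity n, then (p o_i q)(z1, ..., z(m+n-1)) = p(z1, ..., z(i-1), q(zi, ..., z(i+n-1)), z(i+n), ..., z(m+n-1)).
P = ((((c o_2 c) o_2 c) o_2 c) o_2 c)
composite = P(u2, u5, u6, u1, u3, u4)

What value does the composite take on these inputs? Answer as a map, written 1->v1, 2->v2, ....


1->3, 2->3, 3->3

(u5 ∘ u6) = 1->3, 2->1, 3->3
((u5 ∘ u6) ∘ u1) = 1->3, 2->1, 3->3
(((u5 ∘ u6) ∘ u1) ∘ u3) = 1->3, 2->1, 3->1
((((u5 ∘ u6) ∘ u1) ∘ u3) ∘ u4) = 1->1, 2->1, 3->1
(u2 ∘ ((((u5 ∘ u6) ∘ u1) ∘ u3) ∘ u4)) = 1->3, 2->3, 3->3


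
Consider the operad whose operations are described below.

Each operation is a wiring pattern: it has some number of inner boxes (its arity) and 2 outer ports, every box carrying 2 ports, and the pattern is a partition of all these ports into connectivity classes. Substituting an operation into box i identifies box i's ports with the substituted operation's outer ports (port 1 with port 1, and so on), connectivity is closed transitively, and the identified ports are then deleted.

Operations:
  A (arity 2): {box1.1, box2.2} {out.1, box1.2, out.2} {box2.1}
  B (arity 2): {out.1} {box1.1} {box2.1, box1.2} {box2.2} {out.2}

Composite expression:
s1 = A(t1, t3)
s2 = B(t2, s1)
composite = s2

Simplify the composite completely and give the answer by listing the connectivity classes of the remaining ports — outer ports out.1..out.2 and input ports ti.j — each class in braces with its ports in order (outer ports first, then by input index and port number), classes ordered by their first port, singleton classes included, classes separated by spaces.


{out.1} {out.2} {t1.1, t3.2} {t1.2, t2.2} {t2.1} {t3.1}


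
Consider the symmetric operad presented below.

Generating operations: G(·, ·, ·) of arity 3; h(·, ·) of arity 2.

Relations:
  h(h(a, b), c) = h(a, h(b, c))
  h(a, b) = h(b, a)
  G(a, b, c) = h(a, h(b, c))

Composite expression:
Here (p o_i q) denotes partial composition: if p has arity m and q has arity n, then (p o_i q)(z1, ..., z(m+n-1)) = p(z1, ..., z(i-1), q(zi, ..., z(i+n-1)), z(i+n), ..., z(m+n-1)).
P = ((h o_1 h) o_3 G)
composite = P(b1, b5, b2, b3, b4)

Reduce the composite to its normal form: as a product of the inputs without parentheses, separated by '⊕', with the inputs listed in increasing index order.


b1 ⊕ b2 ⊕ b3 ⊕ b4 ⊕ b5

Key point: h commutes, so take the b-inputs in any fixed order.
h(b1, b5) spells out as b1 ⊕ b5
G(b2, b3, b4) spells out as b2 ⊕ b3 ⊕ b4
h(h(b1, b5), G(b2, b3, b4)) spells out as b1 ⊕ b5 ⊕ b2 ⊕ b3 ⊕ b4
commutativity sorts the factors: b1 ⊕ b2 ⊕ b3 ⊕ b4 ⊕ b5


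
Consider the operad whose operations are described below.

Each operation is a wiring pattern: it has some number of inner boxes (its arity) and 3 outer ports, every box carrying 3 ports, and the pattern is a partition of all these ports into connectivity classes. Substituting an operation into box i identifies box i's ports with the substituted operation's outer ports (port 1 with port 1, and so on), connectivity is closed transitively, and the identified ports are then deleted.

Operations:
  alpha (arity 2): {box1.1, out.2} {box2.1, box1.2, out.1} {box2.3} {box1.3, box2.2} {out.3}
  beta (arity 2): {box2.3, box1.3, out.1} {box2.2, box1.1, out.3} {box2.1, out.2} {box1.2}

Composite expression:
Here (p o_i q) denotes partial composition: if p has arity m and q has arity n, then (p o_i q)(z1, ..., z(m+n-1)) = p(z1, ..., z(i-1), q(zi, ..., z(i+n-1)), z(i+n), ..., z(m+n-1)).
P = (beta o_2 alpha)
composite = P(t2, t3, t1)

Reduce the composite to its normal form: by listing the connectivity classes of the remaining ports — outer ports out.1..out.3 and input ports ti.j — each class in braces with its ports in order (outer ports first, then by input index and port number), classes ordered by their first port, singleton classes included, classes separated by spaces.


{out.1, t2.3} {out.2, t1.1, t3.2} {out.3, t2.1, t3.1} {t1.2, t3.3} {t1.3} {t2.2}

Substituting into beta glues patterns; closure does the rest.
after alpha, the pattern on (t3, t1) reads {out.1, t1.1, t3.2} {out.2, t3.1} {out.3} {t1.2, t3.3} {t1.3} (out.j = its outer ports)
after beta, the pattern on (t2, t3, t1) reads {out.1, t2.3} {out.2, t1.1, t3.2} {out.3, t2.1, t3.1} {t1.2, t3.3} {t1.3} {t2.2} (out.j = its outer ports)
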